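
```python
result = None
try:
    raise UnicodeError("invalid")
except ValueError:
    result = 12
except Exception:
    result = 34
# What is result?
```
12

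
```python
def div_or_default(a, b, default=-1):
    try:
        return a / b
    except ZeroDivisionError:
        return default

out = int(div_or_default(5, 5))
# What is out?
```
1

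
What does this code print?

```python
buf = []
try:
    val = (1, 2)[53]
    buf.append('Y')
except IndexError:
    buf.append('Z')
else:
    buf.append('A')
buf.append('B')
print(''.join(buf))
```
ZB

else block skipped when exception is caught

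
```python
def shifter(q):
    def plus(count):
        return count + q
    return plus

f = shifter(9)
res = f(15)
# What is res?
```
24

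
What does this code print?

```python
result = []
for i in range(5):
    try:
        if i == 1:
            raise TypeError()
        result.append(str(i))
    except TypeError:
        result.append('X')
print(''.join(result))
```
0X234

Exception on i=1 caught, loop continues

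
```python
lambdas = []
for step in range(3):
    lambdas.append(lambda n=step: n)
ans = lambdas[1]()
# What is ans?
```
1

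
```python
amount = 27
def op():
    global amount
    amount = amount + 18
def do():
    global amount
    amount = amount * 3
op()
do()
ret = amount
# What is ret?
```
135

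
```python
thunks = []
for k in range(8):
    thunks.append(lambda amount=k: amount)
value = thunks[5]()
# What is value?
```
5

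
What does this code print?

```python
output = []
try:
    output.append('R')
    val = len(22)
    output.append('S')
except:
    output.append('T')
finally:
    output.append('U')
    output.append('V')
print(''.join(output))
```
RTUV

Code before exception runs, then except, then all of finally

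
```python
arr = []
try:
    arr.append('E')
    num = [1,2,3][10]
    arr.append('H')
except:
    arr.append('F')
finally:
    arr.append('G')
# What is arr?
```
['E', 'F', 'G']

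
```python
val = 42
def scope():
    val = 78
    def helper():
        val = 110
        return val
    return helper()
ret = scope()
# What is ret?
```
110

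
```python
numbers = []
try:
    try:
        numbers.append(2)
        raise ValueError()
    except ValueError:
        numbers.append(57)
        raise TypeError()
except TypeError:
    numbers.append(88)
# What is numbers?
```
[2, 57, 88]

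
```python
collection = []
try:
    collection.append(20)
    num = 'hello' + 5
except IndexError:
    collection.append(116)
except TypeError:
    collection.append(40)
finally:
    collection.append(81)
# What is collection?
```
[20, 40, 81]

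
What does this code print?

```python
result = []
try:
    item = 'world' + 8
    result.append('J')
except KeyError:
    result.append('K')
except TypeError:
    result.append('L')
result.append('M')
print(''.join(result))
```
LM

TypeError is caught by its specific handler, not KeyError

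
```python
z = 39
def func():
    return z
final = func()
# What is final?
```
39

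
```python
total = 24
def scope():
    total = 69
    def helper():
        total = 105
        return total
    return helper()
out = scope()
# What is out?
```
105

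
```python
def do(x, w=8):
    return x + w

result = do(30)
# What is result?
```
38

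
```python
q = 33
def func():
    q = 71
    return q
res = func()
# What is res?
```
71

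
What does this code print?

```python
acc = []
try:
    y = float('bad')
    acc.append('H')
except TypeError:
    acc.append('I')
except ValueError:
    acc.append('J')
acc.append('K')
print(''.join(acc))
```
JK

ValueError is caught by its specific handler, not TypeError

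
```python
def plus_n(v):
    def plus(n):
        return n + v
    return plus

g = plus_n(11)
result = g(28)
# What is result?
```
39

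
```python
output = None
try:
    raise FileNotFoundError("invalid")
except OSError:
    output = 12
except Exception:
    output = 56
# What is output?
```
12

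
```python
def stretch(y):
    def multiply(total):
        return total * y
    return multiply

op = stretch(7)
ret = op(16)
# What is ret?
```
112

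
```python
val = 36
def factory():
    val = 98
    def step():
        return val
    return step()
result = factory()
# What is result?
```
98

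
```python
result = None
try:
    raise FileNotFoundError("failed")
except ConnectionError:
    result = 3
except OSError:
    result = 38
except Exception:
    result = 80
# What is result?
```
38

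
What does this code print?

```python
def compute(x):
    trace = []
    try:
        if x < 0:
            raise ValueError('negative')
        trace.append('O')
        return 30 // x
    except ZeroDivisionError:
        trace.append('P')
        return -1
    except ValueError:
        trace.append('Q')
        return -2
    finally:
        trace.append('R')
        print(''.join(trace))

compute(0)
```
OPR

x=0 causes ZeroDivisionError, caught, finally prints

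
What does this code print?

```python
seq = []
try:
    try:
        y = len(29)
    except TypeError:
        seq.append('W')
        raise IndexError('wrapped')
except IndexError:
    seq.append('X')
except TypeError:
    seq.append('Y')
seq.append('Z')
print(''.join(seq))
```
WXZ

IndexError raised and caught, original TypeError not re-raised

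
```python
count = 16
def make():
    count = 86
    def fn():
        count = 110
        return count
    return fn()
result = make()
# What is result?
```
110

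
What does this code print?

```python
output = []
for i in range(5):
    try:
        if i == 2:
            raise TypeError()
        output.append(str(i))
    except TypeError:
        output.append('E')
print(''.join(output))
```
01E34

Exception on i=2 caught, loop continues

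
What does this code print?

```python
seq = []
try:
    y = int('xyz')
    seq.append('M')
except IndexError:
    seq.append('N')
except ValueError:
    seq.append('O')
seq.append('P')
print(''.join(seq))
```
OP

ValueError is caught by its specific handler, not IndexError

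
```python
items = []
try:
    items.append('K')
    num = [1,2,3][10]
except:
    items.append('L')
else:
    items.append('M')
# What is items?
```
['K', 'L']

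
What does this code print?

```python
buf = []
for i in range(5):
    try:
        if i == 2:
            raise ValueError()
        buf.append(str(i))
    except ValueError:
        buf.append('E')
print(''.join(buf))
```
01E34

Exception on i=2 caught, loop continues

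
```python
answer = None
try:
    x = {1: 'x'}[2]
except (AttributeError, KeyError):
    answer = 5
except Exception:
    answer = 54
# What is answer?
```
5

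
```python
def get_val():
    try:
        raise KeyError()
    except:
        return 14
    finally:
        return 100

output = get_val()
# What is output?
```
100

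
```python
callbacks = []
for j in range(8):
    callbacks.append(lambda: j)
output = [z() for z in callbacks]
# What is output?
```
[7, 7, 7, 7, 7, 7, 7, 7]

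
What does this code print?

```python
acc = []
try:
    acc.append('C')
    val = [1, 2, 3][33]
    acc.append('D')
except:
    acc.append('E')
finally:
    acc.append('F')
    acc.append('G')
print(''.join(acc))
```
CEFG

Code before exception runs, then except, then all of finally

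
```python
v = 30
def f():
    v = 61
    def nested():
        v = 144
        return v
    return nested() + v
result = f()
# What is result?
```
205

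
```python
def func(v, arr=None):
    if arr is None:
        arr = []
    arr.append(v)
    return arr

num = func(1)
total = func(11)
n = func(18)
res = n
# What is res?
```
[18]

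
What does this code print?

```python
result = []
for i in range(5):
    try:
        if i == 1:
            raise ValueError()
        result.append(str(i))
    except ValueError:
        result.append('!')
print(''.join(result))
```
0!234

Exception on i=1 caught, loop continues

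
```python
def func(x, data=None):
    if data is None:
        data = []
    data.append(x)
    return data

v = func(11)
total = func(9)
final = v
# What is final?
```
[11]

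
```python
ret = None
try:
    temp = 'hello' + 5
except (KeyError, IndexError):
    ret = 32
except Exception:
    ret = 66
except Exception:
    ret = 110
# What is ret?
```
66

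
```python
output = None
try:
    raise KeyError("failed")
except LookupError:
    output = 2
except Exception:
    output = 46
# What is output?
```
2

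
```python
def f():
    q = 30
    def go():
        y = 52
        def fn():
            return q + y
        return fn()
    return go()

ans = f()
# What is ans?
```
82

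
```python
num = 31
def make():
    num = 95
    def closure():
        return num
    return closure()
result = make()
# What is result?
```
95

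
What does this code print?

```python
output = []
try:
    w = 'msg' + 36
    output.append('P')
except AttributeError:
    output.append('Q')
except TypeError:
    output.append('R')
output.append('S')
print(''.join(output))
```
RS

TypeError is caught by its specific handler, not AttributeError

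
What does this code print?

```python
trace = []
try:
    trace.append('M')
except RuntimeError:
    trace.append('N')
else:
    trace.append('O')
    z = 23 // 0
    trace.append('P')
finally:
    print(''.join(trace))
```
MO

Try succeeds, else appends 'O', ZeroDivisionError in else is uncaught, finally prints before exception propagates ('P' never appended)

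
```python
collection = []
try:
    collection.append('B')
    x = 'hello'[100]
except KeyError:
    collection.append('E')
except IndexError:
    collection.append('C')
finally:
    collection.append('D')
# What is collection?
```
['B', 'C', 'D']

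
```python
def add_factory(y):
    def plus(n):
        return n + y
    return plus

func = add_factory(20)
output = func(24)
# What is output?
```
44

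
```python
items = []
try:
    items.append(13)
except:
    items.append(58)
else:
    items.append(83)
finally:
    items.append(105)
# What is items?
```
[13, 83, 105]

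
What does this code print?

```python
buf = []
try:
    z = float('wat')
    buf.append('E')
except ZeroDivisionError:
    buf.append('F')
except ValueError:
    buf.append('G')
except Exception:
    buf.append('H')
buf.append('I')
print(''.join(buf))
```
GI

ValueError matches before generic Exception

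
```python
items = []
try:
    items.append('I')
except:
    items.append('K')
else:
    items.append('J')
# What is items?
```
['I', 'J']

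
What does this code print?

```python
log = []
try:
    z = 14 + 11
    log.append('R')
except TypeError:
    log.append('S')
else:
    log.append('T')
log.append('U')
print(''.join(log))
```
RTU

else block runs when no exception occurs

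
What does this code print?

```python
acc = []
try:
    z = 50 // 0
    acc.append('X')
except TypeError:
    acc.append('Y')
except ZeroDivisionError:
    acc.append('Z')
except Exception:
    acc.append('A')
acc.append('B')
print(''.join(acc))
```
ZB

ZeroDivisionError matches before generic Exception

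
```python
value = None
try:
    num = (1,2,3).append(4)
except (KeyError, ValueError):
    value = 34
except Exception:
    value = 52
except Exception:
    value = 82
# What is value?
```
52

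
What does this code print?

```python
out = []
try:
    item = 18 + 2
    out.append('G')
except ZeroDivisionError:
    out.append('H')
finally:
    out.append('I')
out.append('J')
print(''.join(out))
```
GIJ

finally runs after normal execution too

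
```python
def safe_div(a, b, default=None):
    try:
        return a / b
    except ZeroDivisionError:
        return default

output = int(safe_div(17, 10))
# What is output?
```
1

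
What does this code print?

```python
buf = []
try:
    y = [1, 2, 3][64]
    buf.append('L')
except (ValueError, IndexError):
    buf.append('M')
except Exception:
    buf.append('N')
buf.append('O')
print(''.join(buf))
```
MO

IndexError matches tuple containing it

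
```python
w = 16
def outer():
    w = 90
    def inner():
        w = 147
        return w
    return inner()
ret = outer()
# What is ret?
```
147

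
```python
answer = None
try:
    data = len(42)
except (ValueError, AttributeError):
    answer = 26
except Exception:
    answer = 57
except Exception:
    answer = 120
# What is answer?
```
57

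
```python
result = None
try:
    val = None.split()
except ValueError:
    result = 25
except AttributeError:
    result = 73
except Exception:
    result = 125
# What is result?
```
73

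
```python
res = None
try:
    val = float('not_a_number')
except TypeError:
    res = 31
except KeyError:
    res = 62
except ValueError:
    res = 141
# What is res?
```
141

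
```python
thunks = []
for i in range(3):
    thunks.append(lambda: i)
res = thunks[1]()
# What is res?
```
2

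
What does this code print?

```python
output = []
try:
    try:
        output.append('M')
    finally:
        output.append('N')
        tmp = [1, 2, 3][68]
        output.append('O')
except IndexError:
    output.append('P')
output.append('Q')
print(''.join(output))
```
MNPQ

Exception in inner finally caught by outer except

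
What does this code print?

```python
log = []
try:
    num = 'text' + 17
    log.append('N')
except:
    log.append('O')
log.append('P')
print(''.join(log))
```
OP

Exception raised in try, caught by bare except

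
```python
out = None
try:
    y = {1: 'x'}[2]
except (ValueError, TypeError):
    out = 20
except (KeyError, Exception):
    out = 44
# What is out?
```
44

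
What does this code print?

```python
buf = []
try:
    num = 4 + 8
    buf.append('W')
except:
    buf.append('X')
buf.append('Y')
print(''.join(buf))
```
WY

No exception, try block completes normally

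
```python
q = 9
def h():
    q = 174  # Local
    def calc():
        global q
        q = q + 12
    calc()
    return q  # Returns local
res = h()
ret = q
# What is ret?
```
21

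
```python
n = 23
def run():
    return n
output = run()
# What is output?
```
23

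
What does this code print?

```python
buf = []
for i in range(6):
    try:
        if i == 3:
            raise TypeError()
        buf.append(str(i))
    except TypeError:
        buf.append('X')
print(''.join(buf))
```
012X45

Exception on i=3 caught, loop continues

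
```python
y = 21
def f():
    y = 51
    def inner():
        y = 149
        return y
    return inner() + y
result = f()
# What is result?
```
200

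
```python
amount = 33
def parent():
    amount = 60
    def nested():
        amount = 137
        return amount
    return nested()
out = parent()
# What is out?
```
137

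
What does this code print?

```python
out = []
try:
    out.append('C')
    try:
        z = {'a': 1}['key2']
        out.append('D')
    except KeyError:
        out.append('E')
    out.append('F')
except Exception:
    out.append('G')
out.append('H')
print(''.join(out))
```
CEFH

Inner exception caught by inner handler, outer continues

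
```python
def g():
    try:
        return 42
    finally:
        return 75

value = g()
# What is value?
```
75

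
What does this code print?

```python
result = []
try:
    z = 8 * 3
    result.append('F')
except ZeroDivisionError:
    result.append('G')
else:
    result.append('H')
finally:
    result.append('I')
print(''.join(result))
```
FHI

else runs before finally when no exception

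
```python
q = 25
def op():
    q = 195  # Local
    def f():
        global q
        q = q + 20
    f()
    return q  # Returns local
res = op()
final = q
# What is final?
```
45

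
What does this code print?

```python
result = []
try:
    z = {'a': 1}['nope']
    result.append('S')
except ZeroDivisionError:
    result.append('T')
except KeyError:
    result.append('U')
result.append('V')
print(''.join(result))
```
UV

KeyError is caught by its specific handler, not ZeroDivisionError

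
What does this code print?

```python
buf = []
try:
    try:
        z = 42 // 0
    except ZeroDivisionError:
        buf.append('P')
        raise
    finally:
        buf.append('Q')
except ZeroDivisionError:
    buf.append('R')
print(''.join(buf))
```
PQR

finally runs before re-raised exception propagates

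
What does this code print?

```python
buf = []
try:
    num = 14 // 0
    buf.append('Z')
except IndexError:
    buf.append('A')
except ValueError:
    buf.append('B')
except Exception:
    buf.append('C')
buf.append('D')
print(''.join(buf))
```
CD

ZeroDivisionError not specifically caught, falls to Exception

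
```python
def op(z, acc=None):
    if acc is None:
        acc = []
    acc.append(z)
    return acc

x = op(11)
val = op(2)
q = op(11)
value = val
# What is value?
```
[2]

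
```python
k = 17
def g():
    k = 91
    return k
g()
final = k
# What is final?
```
17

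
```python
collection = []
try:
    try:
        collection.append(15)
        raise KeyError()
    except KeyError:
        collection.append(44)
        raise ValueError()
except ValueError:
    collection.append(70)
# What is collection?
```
[15, 44, 70]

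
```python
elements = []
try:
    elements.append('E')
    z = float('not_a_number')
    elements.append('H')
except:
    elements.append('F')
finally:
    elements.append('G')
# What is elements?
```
['E', 'F', 'G']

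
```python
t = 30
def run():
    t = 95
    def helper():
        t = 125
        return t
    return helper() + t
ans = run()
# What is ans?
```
220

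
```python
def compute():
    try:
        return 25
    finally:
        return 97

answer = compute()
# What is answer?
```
97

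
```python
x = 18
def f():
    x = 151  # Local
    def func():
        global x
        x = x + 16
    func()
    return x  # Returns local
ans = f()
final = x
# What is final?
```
34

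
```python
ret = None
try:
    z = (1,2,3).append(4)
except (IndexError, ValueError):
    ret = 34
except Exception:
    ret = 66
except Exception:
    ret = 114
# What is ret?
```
66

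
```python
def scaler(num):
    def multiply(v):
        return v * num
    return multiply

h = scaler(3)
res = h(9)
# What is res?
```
27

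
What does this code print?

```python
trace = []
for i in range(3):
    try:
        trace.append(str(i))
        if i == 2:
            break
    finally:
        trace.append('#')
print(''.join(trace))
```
0#1#2#

finally runs even when breaking out of loop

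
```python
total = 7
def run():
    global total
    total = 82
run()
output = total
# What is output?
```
82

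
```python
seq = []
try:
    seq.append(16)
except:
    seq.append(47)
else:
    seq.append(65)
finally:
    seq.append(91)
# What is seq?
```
[16, 65, 91]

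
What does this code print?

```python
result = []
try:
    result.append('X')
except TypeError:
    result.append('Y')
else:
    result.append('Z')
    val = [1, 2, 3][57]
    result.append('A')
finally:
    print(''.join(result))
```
XZ

Try succeeds, else appends 'Z', IndexError in else is uncaught, finally prints before exception propagates ('A' never appended)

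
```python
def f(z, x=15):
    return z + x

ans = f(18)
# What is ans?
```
33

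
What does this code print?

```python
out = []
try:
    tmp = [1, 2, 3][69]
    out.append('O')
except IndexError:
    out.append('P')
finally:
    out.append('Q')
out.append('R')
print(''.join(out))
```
PQR

finally always runs, even after exception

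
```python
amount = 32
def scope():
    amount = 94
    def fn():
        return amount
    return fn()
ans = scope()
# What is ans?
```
94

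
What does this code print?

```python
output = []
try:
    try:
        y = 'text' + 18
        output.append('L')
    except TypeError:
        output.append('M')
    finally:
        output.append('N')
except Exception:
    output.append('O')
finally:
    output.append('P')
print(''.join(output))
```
MNP

Both finally blocks run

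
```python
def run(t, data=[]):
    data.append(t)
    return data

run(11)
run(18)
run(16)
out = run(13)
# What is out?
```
[11, 18, 16, 13]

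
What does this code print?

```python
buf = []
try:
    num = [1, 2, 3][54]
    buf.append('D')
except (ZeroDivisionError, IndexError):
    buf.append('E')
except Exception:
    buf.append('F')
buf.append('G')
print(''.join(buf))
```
EG

IndexError matches tuple containing it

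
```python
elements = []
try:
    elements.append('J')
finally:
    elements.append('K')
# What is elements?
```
['J', 'K']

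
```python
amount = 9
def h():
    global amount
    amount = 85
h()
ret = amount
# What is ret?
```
85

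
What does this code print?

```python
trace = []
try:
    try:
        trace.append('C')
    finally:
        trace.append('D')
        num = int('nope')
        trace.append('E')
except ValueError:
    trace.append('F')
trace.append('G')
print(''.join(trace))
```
CDFG

Exception in inner finally caught by outer except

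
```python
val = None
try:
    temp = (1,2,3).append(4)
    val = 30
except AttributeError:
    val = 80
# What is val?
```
80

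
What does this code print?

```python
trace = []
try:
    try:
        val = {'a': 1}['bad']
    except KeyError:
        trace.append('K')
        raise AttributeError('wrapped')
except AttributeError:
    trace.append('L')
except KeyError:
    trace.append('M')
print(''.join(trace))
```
KL

New AttributeError raised, caught by outer AttributeError handler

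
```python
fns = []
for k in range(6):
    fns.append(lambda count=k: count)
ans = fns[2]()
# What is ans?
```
2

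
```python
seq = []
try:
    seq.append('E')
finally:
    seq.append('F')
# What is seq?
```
['E', 'F']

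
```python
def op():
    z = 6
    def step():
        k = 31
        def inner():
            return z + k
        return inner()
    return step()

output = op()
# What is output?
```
37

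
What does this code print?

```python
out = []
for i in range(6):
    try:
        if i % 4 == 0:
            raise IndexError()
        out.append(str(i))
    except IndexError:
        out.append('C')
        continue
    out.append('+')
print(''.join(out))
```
C1+2+3+C5+

continue in except skips rest of loop body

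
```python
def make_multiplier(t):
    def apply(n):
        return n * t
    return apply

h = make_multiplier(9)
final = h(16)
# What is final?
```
144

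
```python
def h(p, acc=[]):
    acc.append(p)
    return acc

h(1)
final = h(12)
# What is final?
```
[1, 12]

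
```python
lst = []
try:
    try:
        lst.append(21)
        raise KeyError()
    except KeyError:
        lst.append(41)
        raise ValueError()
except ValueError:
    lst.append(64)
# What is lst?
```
[21, 41, 64]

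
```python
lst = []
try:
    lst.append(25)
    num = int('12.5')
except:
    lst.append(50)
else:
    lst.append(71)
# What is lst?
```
[25, 50]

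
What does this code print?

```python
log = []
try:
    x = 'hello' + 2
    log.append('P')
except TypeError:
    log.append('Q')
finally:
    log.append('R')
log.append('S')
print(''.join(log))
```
QRS

finally always runs, even after exception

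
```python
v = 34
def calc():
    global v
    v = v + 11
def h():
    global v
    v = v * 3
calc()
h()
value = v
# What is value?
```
135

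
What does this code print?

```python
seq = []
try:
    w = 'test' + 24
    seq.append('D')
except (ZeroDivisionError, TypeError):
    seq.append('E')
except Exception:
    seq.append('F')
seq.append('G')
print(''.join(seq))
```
EG

TypeError matches tuple containing it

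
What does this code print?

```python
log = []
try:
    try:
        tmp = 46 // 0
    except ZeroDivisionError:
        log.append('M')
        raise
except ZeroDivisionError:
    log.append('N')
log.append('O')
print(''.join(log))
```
MNO

raise without argument re-raises current exception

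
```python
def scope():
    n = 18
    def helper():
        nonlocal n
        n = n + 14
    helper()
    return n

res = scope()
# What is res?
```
32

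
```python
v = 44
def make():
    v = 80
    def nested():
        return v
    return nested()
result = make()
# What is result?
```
80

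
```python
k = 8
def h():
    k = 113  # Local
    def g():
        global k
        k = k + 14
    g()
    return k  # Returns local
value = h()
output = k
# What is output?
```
22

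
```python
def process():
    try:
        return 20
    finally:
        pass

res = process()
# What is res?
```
20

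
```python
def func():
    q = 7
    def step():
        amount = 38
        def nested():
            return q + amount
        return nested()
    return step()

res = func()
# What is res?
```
45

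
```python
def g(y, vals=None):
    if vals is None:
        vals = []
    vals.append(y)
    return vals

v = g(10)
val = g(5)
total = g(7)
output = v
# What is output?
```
[10]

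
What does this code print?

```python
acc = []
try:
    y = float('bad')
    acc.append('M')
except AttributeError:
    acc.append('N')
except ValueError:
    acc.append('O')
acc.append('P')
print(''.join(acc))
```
OP

ValueError is caught by its specific handler, not AttributeError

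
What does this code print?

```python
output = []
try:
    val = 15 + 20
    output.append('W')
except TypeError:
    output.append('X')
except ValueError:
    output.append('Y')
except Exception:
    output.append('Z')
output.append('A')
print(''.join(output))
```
WA

No exception, try block completes normally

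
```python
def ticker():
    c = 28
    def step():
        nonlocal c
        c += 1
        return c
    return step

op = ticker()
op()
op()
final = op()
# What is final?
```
31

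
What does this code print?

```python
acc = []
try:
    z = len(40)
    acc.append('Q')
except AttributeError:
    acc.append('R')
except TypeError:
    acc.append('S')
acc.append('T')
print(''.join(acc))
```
ST

TypeError is caught by its specific handler, not AttributeError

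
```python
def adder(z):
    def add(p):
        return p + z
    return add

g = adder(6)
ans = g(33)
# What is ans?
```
39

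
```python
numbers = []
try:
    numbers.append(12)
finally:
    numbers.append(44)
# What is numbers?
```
[12, 44]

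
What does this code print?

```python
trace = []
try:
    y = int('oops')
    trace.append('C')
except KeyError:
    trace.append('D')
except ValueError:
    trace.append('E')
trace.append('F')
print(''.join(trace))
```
EF

ValueError is caught by its specific handler, not KeyError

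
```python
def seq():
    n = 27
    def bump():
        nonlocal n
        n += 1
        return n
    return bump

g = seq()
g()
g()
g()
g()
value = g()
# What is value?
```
32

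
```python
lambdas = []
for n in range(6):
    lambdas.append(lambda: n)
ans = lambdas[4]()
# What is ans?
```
5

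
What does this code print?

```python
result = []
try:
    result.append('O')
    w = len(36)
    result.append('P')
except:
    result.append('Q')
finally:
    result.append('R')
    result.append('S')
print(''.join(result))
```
OQRS

Code before exception runs, then except, then all of finally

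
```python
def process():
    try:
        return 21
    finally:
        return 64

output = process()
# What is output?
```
64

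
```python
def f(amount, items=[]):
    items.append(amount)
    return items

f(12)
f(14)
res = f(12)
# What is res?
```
[12, 14, 12]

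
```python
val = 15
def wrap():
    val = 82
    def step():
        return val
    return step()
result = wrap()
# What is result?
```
82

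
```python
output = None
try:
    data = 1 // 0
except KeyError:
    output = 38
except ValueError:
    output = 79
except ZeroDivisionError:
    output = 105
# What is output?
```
105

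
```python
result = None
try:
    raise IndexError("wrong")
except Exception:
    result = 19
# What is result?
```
19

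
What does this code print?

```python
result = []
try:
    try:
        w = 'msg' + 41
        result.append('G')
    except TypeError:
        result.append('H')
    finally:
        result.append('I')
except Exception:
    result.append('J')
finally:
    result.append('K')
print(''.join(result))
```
HIK

Both finally blocks run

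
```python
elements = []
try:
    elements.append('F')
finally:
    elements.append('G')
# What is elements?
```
['F', 'G']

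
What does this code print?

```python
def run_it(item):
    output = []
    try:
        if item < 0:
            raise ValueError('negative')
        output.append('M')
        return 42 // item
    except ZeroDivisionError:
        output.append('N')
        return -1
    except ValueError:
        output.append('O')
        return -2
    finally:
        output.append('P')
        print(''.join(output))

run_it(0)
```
MNP

item=0 causes ZeroDivisionError, caught, finally prints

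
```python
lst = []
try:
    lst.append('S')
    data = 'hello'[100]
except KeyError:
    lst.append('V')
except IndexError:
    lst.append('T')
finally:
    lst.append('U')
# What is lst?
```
['S', 'T', 'U']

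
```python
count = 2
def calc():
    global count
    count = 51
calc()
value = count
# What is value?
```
51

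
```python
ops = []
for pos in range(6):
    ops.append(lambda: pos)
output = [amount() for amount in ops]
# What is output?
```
[5, 5, 5, 5, 5, 5]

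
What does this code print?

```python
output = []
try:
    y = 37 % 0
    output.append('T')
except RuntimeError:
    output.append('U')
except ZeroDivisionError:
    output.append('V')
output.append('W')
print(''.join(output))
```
VW

ZeroDivisionError is caught by its specific handler, not RuntimeError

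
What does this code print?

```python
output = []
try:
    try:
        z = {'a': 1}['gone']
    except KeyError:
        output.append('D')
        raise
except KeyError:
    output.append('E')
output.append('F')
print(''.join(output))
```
DEF

raise without argument re-raises current exception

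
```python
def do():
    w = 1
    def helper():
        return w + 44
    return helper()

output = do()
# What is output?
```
45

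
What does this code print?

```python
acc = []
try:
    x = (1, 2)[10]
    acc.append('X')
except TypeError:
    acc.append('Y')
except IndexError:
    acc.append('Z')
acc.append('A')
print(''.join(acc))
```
ZA

IndexError is caught by its specific handler, not TypeError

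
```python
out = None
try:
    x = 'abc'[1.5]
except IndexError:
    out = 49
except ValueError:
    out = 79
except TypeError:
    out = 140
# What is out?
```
140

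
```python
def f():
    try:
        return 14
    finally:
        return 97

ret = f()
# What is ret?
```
97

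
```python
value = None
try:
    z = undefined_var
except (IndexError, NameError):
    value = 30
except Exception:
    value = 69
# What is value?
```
30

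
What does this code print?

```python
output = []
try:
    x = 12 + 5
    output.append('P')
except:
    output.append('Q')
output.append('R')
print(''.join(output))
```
PR

No exception, try block completes normally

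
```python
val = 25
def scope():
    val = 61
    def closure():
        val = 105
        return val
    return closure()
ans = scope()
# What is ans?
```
105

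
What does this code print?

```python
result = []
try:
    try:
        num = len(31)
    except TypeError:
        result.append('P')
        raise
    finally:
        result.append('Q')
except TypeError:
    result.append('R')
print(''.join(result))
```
PQR

finally runs before re-raised exception propagates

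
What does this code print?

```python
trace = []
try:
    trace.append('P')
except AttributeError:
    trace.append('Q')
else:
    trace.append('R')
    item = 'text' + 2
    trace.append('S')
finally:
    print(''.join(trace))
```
PR

Try succeeds, else appends 'R', TypeError in else is uncaught, finally prints before exception propagates ('S' never appended)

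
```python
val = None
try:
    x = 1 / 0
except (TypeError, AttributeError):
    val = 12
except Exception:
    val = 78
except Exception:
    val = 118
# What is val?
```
78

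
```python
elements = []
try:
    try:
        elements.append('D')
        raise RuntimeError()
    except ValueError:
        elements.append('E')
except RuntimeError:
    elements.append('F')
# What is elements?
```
['D', 'F']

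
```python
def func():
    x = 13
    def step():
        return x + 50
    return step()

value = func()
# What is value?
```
63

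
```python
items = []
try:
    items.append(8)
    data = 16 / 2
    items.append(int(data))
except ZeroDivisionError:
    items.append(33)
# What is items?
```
[8, 8]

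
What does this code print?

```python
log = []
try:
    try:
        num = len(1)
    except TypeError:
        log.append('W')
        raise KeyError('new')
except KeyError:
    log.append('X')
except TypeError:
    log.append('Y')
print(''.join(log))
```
WX

New KeyError raised, caught by outer KeyError handler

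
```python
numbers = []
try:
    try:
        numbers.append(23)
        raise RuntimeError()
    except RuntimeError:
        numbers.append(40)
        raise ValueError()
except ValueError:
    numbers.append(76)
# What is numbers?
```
[23, 40, 76]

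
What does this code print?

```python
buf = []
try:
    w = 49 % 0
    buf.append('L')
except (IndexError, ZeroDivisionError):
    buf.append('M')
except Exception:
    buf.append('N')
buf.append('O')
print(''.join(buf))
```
MO

ZeroDivisionError matches tuple containing it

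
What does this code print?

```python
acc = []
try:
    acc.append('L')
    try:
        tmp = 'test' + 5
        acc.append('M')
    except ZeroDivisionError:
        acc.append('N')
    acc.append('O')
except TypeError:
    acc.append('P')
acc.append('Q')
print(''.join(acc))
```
LPQ

Inner handler doesn't match, propagates to outer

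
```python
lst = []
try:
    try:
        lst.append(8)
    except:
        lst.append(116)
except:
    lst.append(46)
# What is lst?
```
[8]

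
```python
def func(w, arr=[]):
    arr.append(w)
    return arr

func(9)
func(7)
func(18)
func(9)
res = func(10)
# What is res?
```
[9, 7, 18, 9, 10]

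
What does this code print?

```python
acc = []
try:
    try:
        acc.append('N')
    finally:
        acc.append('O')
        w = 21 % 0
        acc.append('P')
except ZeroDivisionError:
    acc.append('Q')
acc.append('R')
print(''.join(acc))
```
NOQR

Exception in inner finally caught by outer except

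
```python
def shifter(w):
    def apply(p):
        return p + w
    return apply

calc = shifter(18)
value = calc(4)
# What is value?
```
22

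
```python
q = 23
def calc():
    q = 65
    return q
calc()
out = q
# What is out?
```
23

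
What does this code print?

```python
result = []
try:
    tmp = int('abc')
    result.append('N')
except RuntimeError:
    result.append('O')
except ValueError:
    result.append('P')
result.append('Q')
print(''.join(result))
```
PQ

ValueError is caught by its specific handler, not RuntimeError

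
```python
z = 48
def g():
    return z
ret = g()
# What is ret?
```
48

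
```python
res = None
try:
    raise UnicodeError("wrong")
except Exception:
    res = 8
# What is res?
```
8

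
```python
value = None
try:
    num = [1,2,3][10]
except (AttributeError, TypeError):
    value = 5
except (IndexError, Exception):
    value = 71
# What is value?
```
71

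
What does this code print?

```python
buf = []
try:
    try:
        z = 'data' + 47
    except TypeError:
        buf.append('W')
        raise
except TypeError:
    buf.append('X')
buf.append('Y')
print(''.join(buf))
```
WXY

raise without argument re-raises current exception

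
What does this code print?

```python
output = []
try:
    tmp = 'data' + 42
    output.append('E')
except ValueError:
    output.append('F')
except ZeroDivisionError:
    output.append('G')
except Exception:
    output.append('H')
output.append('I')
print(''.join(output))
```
HI

TypeError not specifically caught, falls to Exception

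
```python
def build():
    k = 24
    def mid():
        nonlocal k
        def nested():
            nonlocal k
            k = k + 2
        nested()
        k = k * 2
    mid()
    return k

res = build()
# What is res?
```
52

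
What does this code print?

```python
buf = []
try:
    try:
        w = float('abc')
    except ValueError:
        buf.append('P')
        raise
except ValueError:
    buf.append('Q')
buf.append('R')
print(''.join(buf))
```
PQR

raise without argument re-raises current exception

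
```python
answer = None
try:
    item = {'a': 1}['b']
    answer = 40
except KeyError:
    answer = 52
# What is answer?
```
52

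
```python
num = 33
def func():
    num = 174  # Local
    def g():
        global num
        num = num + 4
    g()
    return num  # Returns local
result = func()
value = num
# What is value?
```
37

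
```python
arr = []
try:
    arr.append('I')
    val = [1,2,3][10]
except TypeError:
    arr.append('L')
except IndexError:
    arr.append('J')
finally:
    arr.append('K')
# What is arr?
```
['I', 'J', 'K']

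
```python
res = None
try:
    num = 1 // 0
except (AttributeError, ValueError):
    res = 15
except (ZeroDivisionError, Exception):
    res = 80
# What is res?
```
80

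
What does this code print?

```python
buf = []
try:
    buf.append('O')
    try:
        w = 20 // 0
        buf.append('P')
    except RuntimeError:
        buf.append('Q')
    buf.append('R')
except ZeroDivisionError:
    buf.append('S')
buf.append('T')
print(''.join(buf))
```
OST

Inner handler doesn't match, propagates to outer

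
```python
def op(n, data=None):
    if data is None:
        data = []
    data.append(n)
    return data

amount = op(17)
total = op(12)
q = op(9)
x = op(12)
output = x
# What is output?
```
[12]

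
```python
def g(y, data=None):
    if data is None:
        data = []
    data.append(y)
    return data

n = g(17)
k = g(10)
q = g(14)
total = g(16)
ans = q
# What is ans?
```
[14]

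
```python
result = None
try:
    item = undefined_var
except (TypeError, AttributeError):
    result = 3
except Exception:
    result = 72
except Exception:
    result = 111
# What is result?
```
72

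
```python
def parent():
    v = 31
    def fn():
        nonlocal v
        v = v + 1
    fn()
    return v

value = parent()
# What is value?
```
32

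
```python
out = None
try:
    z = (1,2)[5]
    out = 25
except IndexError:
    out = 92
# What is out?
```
92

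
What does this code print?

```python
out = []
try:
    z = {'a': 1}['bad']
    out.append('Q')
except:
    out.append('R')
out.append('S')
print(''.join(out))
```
RS

Exception raised in try, caught by bare except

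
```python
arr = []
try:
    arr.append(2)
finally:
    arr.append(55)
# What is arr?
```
[2, 55]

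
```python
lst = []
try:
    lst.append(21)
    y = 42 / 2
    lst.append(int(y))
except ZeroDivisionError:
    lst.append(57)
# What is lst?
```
[21, 21]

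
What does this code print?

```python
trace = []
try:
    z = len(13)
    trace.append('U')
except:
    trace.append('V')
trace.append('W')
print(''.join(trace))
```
VW

Exception raised in try, caught by bare except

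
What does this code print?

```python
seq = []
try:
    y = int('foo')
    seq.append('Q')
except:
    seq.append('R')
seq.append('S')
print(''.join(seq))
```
RS

Exception raised in try, caught by bare except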